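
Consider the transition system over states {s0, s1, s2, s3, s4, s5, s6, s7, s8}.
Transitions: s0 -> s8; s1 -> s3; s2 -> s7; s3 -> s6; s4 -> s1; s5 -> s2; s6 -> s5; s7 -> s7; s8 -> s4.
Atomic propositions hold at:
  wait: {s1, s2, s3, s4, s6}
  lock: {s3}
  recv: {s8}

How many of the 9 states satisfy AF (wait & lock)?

Sat(wait & lock) = {s3}
AF (wait & lock): least fixpoint, start Z0 = {s3}, add states with every successor in Z. Z1 = {s1, s3}; Z2 = {s1, s3, s4}; Z3 = {s1, s3, s4, s8}; Z4 = {s0, s1, s3, s4, s8}; fixed.
Sat(AF (wait & lock)) = {s0, s1, s3, s4, s8}
|Sat(AF (wait & lock))| = |{s0, s1, s3, s4, s8}| = 5.

5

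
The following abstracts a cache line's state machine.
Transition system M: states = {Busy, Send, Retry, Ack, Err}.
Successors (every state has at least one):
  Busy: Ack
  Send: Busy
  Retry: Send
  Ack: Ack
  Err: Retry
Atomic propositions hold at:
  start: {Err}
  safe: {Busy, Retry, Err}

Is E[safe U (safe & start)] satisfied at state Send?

No

Sat(safe & start) = {Err}
E[safe U (safe & start)]: least fixpoint, start Z0 = Sat((safe & start)) = {Err}, add states in Sat(safe) with some successor in Z. Already a fixed point.
Sat(E[safe U (safe & start)]) = {Err}
Send ∉ Sat(E[safe U (safe & start)]) = {Err}, so the formula does not hold at Send.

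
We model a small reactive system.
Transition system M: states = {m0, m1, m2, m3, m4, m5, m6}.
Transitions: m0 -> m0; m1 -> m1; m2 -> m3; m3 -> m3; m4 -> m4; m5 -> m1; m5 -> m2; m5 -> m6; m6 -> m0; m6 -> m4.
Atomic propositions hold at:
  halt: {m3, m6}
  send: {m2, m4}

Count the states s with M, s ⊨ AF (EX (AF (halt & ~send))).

Sat(~send) = {m0, m1, m3, m5, m6}
Sat(halt & ~send) = {m3, m6}
AF (halt & ~send): least fixpoint, start Z0 = {m3, m6}, add states with every successor in Z. Z1 = {m2, m3, m6}; fixed.
Sat(AF (halt & ~send)) = {m2, m3, m6}
Sat(EX (AF (halt & ~send))) = {s : some successor in {m2, m3, m6}} = {m2, m3, m5}
AF (EX (AF (halt & ~send))): least fixpoint, start Z0 = {m2, m3, m5}, add states with every successor in Z. Already a fixed point.
Sat(AF (EX (AF (halt & ~send)))) = {m2, m3, m5}
|Sat(AF (EX (AF (halt & ~send))))| = |{m2, m3, m5}| = 3.

3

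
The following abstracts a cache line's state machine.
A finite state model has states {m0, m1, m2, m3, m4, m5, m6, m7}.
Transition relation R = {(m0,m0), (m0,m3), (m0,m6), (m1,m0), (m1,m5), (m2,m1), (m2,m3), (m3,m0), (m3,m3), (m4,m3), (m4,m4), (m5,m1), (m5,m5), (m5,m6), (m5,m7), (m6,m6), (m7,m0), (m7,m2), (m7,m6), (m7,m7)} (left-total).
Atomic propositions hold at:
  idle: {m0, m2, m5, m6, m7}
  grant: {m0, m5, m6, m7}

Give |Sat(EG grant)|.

EG grant: greatest fixpoint, start Z0 = {m0, m5, m6, m7}, keep only states in Sat with some successor in Z. Already a fixed point.
Sat(EG grant) = {m0, m5, m6, m7}
|Sat(EG grant)| = |{m0, m5, m6, m7}| = 4.

4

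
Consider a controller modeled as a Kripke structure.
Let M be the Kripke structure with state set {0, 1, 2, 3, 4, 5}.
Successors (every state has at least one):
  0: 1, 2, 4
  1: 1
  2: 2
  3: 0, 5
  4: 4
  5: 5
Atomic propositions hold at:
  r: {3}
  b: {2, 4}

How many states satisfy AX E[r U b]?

2

E[r U b]: least fixpoint, start Z0 = Sat(b) = {2, 4}, add states in Sat(r) with some successor in Z. Already a fixed point.
Sat(E[r U b]) = {2, 4}
Sat(AX E[r U b]) = {s : every successor in {2, 4}} = {2, 4}
|Sat(AX E[r U b])| = |{2, 4}| = 2.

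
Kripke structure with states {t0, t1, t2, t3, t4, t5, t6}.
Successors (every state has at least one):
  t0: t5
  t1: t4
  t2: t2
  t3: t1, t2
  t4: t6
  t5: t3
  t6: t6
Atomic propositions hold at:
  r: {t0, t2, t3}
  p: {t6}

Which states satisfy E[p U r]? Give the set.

E[p U r]: least fixpoint, start Z0 = Sat(r) = {t0, t2, t3}, add states in Sat(p) with some successor in Z. Already a fixed point.
Sat(E[p U r]) = {t0, t2, t3}

{t0, t2, t3}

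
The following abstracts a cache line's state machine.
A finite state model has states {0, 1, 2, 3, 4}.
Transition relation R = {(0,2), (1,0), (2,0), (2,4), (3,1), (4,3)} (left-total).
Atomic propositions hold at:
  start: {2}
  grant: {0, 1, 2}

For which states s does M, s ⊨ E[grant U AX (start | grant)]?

Sat(start | grant) = {0, 1, 2}
Sat(AX (start | grant)) = {s : every successor in {0, 1, 2}} = {0, 1, 3}
E[grant U AX (start | grant)]: least fixpoint, start Z0 = Sat(AX (start | grant)) = {0, 1, 3}, add states in Sat(grant) with some successor in Z. Z1 = {0, 1, 2, 3}; fixed.
Sat(E[grant U AX (start | grant)]) = {0, 1, 2, 3}

{0, 1, 2, 3}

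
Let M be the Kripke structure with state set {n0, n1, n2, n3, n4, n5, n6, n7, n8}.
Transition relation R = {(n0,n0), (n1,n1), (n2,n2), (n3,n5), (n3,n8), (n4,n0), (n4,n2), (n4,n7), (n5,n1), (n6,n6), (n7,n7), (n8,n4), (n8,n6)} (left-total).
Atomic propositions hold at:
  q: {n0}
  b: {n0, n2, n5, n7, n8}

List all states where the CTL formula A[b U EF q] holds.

{n0, n3, n4, n8}

EF q: least fixpoint, start Z0 = {n0}, add states with some successor in Z. Z1 = {n0, n4}; Z2 = {n0, n4, n8}; Z3 = {n0, n3, n4, n8}; fixed.
Sat(EF q) = {n0, n3, n4, n8}
A[b U EF q]: least fixpoint, start Z0 = Sat(EF q) = {n0, n3, n4, n8}, add states in Sat(b) with every successor in Z. Already a fixed point.
Sat(A[b U EF q]) = {n0, n3, n4, n8}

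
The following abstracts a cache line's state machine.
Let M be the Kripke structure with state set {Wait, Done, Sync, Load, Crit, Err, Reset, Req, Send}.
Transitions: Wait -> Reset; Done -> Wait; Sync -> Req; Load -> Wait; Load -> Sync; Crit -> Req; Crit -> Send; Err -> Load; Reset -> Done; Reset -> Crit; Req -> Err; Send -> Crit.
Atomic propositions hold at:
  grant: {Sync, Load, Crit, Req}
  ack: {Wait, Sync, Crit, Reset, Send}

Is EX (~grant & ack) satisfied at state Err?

Sat(~grant) = {Wait, Done, Err, Reset, Send}
Sat(~grant & ack) = {Wait, Reset, Send}
Sat(EX (~grant & ack)) = {s : some successor in {Wait, Reset, Send}} = {Wait, Done, Load, Crit}
Err ∉ Sat(EX (~grant & ack)) = {Wait, Done, Load, Crit}, so the formula does not hold at Err.

No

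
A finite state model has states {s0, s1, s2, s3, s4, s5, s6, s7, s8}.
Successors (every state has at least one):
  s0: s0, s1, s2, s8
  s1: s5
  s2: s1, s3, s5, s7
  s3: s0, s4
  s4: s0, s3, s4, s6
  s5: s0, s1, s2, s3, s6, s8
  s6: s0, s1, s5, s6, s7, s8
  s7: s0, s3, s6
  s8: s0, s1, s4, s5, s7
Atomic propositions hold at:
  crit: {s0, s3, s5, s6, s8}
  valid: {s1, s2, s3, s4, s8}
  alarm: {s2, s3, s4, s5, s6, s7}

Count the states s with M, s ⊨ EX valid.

Sat(EX valid) = {s : some successor in {s1, s2, s3, s4, s8}} = {s0, s2, s3, s4, s5, s6, s7, s8}
|Sat(EX valid)| = |{s0, s2, s3, s4, s5, s6, s7, s8}| = 8.

8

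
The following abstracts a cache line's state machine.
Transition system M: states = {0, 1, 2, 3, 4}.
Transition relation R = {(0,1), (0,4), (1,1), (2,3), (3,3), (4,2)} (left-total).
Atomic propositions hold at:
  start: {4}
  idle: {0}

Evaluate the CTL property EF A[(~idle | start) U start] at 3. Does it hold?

Sat(~idle) = {1, 2, 3, 4}
Sat(~idle | start) = {1, 2, 3, 4}
A[(~idle | start) U start]: least fixpoint, start Z0 = Sat(start) = {4}, add states in Sat(~idle | start) with every successor in Z. Already a fixed point.
Sat(A[(~idle | start) U start]) = {4}
EF A[(~idle | start) U start]: least fixpoint, start Z0 = {4}, add states with some successor in Z. Z1 = {0, 4}; fixed.
Sat(EF A[(~idle | start) U start]) = {0, 4}
3 ∉ Sat(EF A[(~idle | start) U start]) = {0, 4}, so the formula does not hold at 3.

No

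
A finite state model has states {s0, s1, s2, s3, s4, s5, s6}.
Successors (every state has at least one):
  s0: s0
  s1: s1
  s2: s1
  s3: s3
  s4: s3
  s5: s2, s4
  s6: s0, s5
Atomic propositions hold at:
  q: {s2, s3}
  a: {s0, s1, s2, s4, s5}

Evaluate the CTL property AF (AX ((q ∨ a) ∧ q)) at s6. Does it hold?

Sat(q ∨ a) = {s0, s1, s2, s3, s4, s5}
Sat((q ∨ a) ∧ q) = {s2, s3}
Sat(AX ((q ∨ a) ∧ q)) = {s : every successor in {s2, s3}} = {s3, s4}
AF (AX ((q ∨ a) ∧ q)): least fixpoint, start Z0 = {s3, s4}, add states with every successor in Z. Already a fixed point.
Sat(AF (AX ((q ∨ a) ∧ q))) = {s3, s4}
s6 ∉ Sat(AF (AX ((q ∨ a) ∧ q))) = {s3, s4}, so the formula does not hold at s6.

No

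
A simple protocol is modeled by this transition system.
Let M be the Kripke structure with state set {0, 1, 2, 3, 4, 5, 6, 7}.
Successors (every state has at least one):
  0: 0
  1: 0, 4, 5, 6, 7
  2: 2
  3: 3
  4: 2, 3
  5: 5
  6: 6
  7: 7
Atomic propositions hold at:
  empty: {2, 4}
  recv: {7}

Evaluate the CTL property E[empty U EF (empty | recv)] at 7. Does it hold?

Sat(empty | recv) = {2, 4, 7}
EF (empty | recv): least fixpoint, start Z0 = {2, 4, 7}, add states with some successor in Z. Z1 = {1, 2, 4, 7}; fixed.
Sat(EF (empty | recv)) = {1, 2, 4, 7}
E[empty U EF (empty | recv)]: least fixpoint, start Z0 = Sat(EF (empty | recv)) = {1, 2, 4, 7}, add states in Sat(empty) with some successor in Z. Already a fixed point.
Sat(E[empty U EF (empty | recv)]) = {1, 2, 4, 7}
7 ∈ Sat(E[empty U EF (empty | recv)]) = {1, 2, 4, 7}, so the formula holds at 7.

Yes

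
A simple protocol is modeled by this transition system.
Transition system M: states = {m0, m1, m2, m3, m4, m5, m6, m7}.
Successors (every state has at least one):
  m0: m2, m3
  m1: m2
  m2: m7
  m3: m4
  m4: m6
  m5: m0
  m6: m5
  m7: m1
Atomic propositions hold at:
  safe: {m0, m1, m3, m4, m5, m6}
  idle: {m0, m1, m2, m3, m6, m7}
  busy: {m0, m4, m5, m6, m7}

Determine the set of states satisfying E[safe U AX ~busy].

Sat(~busy) = {m1, m2, m3}
Sat(AX ~busy) = {s : every successor in {m1, m2, m3}} = {m0, m1, m7}
E[safe U AX ~busy]: least fixpoint, start Z0 = Sat(AX ~busy) = {m0, m1, m7}, add states in Sat(safe) with some successor in Z. Z1 = {m0, m1, m5, m7}; Z2 = {m0, m1, m5, m6, m7}; Z3 = {m0, m1, m4, m5, m6, m7}; Z4 = {m0, m1, m3, m4, m5, m6, m7}; fixed.
Sat(E[safe U AX ~busy]) = {m0, m1, m3, m4, m5, m6, m7}

{m0, m1, m3, m4, m5, m6, m7}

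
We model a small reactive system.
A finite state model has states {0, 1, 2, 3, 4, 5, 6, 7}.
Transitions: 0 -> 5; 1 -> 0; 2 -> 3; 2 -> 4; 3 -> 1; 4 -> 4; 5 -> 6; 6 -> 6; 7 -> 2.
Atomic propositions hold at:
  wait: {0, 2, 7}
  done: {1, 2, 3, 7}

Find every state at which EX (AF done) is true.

{2, 3, 7}

AF done: least fixpoint, start Z0 = {1, 2, 3, 7}, add states with every successor in Z. Already a fixed point.
Sat(AF done) = {1, 2, 3, 7}
Sat(EX (AF done)) = {s : some successor in {1, 2, 3, 7}} = {2, 3, 7}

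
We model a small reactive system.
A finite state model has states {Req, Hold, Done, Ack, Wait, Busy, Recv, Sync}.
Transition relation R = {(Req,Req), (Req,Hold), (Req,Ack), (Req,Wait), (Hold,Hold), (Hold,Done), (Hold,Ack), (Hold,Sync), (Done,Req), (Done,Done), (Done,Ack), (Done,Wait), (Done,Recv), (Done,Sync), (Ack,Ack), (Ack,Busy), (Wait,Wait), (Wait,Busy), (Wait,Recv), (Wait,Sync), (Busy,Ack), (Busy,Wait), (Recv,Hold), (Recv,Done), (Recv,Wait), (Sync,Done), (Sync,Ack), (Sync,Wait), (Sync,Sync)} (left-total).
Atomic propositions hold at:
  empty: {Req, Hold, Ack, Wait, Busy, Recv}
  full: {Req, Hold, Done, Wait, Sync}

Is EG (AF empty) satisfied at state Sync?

AF empty: least fixpoint, start Z0 = {Req, Hold, Ack, Wait, Busy, Recv}, add states with every successor in Z. Already a fixed point.
Sat(AF empty) = {Req, Hold, Ack, Wait, Busy, Recv}
EG (AF empty): greatest fixpoint, start Z0 = {Req, Hold, Ack, Wait, Busy, Recv}, keep only states in Sat with some successor in Z. Already a fixed point.
Sat(EG (AF empty)) = {Req, Hold, Ack, Wait, Busy, Recv}
Sync ∉ Sat(EG (AF empty)) = {Req, Hold, Ack, Wait, Busy, Recv}, so the formula does not hold at Sync.

No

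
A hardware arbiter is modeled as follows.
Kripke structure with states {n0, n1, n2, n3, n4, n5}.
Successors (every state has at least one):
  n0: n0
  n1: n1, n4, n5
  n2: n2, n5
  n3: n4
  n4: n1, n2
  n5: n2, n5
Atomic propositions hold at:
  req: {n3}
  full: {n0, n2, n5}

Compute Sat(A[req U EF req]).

EF req: least fixpoint, start Z0 = {n3}, add states with some successor in Z. Already a fixed point.
Sat(EF req) = {n3}
A[req U EF req]: least fixpoint, start Z0 = Sat(EF req) = {n3}, add states in Sat(req) with every successor in Z. Already a fixed point.
Sat(A[req U EF req]) = {n3}

{n3}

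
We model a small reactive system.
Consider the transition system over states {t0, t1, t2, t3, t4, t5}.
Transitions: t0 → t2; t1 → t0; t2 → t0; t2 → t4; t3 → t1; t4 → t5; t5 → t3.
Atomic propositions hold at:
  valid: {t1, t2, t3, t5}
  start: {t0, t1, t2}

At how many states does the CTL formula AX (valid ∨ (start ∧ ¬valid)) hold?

5

Sat(¬valid) = {t0, t4}
Sat(start ∧ ¬valid) = {t0}
Sat(valid ∨ (start ∧ ¬valid)) = {t0, t1, t2, t3, t5}
Sat(AX (valid ∨ (start ∧ ¬valid))) = {s : every successor in {t0, t1, t2, t3, t5}} = {t0, t1, t3, t4, t5}
|Sat(AX (valid ∨ (start ∧ ¬valid)))| = |{t0, t1, t3, t4, t5}| = 5.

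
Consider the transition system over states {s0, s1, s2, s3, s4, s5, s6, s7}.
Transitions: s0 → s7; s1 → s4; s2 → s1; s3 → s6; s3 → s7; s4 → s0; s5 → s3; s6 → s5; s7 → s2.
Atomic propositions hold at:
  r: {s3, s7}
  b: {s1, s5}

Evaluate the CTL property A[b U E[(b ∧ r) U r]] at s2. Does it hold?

No

Sat(b ∧ r) = ∅
E[(b ∧ r) U r]: least fixpoint, start Z0 = Sat(r) = {s3, s7}, add states in Sat(b ∧ r) with some successor in Z. Already a fixed point.
Sat(E[(b ∧ r) U r]) = {s3, s7}
A[b U E[(b ∧ r) U r]]: least fixpoint, start Z0 = Sat(E[(b ∧ r) U r]) = {s3, s7}, add states in Sat(b) with every successor in Z. Z1 = {s3, s5, s7}; fixed.
Sat(A[b U E[(b ∧ r) U r]]) = {s3, s5, s7}
s2 ∉ Sat(A[b U E[(b ∧ r) U r]]) = {s3, s5, s7}, so the formula does not hold at s2.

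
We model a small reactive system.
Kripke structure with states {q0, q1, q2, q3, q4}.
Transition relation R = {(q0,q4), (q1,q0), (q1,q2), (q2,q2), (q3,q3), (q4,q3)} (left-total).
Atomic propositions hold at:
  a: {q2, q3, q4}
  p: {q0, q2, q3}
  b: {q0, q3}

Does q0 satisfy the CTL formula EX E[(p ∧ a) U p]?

Sat(p ∧ a) = {q2, q3}
E[(p ∧ a) U p]: least fixpoint, start Z0 = Sat(p) = {q0, q2, q3}, add states in Sat(p ∧ a) with some successor in Z. Already a fixed point.
Sat(E[(p ∧ a) U p]) = {q0, q2, q3}
Sat(EX E[(p ∧ a) U p]) = {s : some successor in {q0, q2, q3}} = {q1, q2, q3, q4}
q0 ∉ Sat(EX E[(p ∧ a) U p]) = {q1, q2, q3, q4}, so the formula does not hold at q0.

No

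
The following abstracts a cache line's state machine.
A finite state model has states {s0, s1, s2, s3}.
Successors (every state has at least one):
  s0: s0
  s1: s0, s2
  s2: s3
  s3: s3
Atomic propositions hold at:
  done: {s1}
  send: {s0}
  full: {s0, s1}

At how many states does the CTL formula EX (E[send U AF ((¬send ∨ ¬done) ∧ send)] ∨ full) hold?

2

Sat(¬send) = {s1, s2, s3}
Sat(¬done) = {s0, s2, s3}
Sat(¬send ∨ ¬done) = {s0, s1, s2, s3}
Sat((¬send ∨ ¬done) ∧ send) = {s0}
AF ((¬send ∨ ¬done) ∧ send): least fixpoint, start Z0 = {s0}, add states with every successor in Z. Already a fixed point.
Sat(AF ((¬send ∨ ¬done) ∧ send)) = {s0}
E[send U AF ((¬send ∨ ¬done) ∧ send)]: least fixpoint, start Z0 = Sat(AF ((¬send ∨ ¬done) ∧ send)) = {s0}, add states in Sat(send) with some successor in Z. Already a fixed point.
Sat(E[send U AF ((¬send ∨ ¬done) ∧ send)]) = {s0}
Sat(E[send U AF ((¬send ∨ ¬done) ∧ send)] ∨ full) = {s0, s1}
Sat(EX (E[send U AF ((¬send ∨ ¬done) ∧ send)] ∨ full)) = {s : some successor in {s0, s1}} = {s0, s1}
|Sat(EX (E[send U AF ((¬send ∨ ¬done) ∧ send)] ∨ full))| = |{s0, s1}| = 2.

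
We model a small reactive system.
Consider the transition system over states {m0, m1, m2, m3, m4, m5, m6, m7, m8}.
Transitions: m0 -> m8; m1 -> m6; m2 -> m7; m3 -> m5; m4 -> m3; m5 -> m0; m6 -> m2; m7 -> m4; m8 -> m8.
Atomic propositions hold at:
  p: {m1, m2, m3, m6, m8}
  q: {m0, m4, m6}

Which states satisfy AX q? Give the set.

Sat(AX q) = {s : every successor in {m0, m4, m6}} = {m1, m5, m7}

{m1, m5, m7}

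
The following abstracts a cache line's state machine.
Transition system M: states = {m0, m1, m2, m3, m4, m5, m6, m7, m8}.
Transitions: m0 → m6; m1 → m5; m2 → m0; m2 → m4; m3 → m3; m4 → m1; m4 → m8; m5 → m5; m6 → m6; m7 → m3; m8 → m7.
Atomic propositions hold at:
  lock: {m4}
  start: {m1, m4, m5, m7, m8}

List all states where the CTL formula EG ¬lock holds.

{m0, m1, m2, m3, m5, m6, m7, m8}

Sat(¬lock) = {m0, m1, m2, m3, m5, m6, m7, m8}
EG ¬lock: greatest fixpoint, start Z0 = {m0, m1, m2, m3, m5, m6, m7, m8}, keep only states in Sat with some successor in Z. Already a fixed point.
Sat(EG ¬lock) = {m0, m1, m2, m3, m5, m6, m7, m8}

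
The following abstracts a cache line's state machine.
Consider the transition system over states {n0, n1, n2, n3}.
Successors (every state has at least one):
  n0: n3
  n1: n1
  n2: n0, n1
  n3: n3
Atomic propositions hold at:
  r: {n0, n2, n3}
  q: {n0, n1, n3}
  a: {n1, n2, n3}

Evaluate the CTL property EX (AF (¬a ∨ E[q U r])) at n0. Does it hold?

Yes

Sat(¬a) = {n0}
E[q U r]: least fixpoint, start Z0 = Sat(r) = {n0, n2, n3}, add states in Sat(q) with some successor in Z. Already a fixed point.
Sat(E[q U r]) = {n0, n2, n3}
Sat(¬a ∨ E[q U r]) = {n0, n2, n3}
AF (¬a ∨ E[q U r]): least fixpoint, start Z0 = {n0, n2, n3}, add states with every successor in Z. Already a fixed point.
Sat(AF (¬a ∨ E[q U r])) = {n0, n2, n3}
Sat(EX (AF (¬a ∨ E[q U r]))) = {s : some successor in {n0, n2, n3}} = {n0, n2, n3}
n0 ∈ Sat(EX (AF (¬a ∨ E[q U r]))) = {n0, n2, n3}, so the formula holds at n0.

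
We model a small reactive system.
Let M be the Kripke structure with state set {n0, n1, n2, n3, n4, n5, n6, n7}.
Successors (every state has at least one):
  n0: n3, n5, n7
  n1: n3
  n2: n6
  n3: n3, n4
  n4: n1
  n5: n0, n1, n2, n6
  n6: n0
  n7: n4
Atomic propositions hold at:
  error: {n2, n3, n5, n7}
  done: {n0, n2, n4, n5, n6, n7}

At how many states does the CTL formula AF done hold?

6

AF done: least fixpoint, start Z0 = {n0, n2, n4, n5, n6, n7}, add states with every successor in Z. Already a fixed point.
Sat(AF done) = {n0, n2, n4, n5, n6, n7}
|Sat(AF done)| = |{n0, n2, n4, n5, n6, n7}| = 6.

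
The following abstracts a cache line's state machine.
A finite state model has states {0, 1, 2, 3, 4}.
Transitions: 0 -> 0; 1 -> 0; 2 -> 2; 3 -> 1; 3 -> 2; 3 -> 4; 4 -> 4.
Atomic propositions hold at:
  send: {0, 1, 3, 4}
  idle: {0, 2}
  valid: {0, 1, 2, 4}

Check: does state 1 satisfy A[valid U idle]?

Yes

A[valid U idle]: least fixpoint, start Z0 = Sat(idle) = {0, 2}, add states in Sat(valid) with every successor in Z. Z1 = {0, 1, 2}; fixed.
Sat(A[valid U idle]) = {0, 1, 2}
1 ∈ Sat(A[valid U idle]) = {0, 1, 2}, so the formula holds at 1.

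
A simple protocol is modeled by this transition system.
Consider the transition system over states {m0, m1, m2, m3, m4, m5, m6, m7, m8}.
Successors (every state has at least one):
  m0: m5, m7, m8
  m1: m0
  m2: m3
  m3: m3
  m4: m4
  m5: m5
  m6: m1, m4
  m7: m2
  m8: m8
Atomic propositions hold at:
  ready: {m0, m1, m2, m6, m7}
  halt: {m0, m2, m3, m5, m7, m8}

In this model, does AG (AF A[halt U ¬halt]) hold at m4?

Yes

Sat(¬halt) = {m1, m4, m6}
A[halt U ¬halt]: least fixpoint, start Z0 = Sat(¬halt) = {m1, m4, m6}, add states in Sat(halt) with every successor in Z. Already a fixed point.
Sat(A[halt U ¬halt]) = {m1, m4, m6}
AF A[halt U ¬halt]: least fixpoint, start Z0 = {m1, m4, m6}, add states with every successor in Z. Already a fixed point.
Sat(AF A[halt U ¬halt]) = {m1, m4, m6}
AG (AF A[halt U ¬halt]): greatest fixpoint, start Z0 = {m1, m4, m6}, keep only states in Sat with every successor in Z. Z1 = {m4, m6}; Z2 = {m4}; fixed.
Sat(AG (AF A[halt U ¬halt])) = {m4}
m4 ∈ Sat(AG (AF A[halt U ¬halt])) = {m4}, so the formula holds at m4.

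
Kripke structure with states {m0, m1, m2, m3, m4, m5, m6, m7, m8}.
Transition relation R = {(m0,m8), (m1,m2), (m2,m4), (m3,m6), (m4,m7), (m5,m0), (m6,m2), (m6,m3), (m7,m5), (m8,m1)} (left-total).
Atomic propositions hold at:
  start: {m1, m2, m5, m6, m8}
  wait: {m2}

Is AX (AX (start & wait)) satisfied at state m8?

Yes

Sat(start & wait) = {m2}
Sat(AX (start & wait)) = {s : every successor in {m2}} = {m1}
Sat(AX (AX (start & wait))) = {s : every successor in {m1}} = {m8}
m8 ∈ Sat(AX (AX (start & wait))) = {m8}, so the formula holds at m8.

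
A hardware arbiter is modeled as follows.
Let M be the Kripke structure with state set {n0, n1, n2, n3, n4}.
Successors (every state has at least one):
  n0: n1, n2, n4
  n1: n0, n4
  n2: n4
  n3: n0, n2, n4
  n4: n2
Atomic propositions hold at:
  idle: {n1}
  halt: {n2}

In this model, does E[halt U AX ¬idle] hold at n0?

Sat(¬idle) = {n0, n2, n3, n4}
Sat(AX ¬idle) = {s : every successor in {n0, n2, n3, n4}} = {n1, n2, n3, n4}
E[halt U AX ¬idle]: least fixpoint, start Z0 = Sat(AX ¬idle) = {n1, n2, n3, n4}, add states in Sat(halt) with some successor in Z. Already a fixed point.
Sat(E[halt U AX ¬idle]) = {n1, n2, n3, n4}
n0 ∉ Sat(E[halt U AX ¬idle]) = {n1, n2, n3, n4}, so the formula does not hold at n0.

No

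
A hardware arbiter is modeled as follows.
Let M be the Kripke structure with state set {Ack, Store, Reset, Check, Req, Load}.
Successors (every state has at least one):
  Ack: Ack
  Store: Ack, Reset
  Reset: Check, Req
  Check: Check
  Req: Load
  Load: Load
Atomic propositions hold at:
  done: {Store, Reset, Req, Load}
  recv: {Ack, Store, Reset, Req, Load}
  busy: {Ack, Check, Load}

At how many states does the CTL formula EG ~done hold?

2

Sat(~done) = {Ack, Check}
EG ~done: greatest fixpoint, start Z0 = {Ack, Check}, keep only states in Sat with some successor in Z. Already a fixed point.
Sat(EG ~done) = {Ack, Check}
|Sat(EG ~done)| = |{Ack, Check}| = 2.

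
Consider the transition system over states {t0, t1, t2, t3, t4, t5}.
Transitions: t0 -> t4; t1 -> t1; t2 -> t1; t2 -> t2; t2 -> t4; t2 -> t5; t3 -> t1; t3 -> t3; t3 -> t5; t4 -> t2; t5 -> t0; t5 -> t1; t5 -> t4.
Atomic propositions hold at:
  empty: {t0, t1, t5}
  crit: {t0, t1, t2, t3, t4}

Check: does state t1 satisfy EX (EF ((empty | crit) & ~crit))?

No

Sat(empty | crit) = {t0, t1, t2, t3, t4, t5}
Sat(~crit) = {t5}
Sat((empty | crit) & ~crit) = {t5}
EF ((empty | crit) & ~crit): least fixpoint, start Z0 = {t5}, add states with some successor in Z. Z1 = {t2, t3, t5}; Z2 = {t2, t3, t4, t5}; Z3 = {t0, t2, t3, t4, t5}; fixed.
Sat(EF ((empty | crit) & ~crit)) = {t0, t2, t3, t4, t5}
Sat(EX (EF ((empty | crit) & ~crit))) = {s : some successor in {t0, t2, t3, t4, t5}} = {t0, t2, t3, t4, t5}
t1 ∉ Sat(EX (EF ((empty | crit) & ~crit))) = {t0, t2, t3, t4, t5}, so the formula does not hold at t1.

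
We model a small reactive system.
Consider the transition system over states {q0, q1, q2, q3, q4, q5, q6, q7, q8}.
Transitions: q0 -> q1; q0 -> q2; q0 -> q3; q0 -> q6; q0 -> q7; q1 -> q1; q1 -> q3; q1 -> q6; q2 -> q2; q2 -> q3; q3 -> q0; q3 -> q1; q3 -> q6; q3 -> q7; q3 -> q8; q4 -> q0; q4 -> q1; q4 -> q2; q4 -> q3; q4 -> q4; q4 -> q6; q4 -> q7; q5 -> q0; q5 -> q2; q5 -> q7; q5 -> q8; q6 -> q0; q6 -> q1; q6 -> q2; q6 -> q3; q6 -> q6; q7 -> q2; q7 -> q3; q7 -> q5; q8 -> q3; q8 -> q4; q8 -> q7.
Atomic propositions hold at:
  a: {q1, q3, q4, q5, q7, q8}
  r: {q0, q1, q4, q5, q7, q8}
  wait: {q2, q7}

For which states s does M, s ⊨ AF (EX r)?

Sat(EX r) = {s : some successor in {q0, q1, q4, q5, q7, q8}} = {q0, q1, q3, q4, q5, q6, q7, q8}
AF (EX r): least fixpoint, start Z0 = {q0, q1, q3, q4, q5, q6, q7, q8}, add states with every successor in Z. Already a fixed point.
Sat(AF (EX r)) = {q0, q1, q3, q4, q5, q6, q7, q8}

{q0, q1, q3, q4, q5, q6, q7, q8}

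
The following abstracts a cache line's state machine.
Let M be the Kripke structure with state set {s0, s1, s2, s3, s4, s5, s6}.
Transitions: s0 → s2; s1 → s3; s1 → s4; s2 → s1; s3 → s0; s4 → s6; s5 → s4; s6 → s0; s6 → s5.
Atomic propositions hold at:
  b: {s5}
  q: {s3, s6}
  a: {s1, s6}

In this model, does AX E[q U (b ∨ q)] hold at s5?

Sat(b ∨ q) = {s3, s5, s6}
E[q U (b ∨ q)]: least fixpoint, start Z0 = Sat((b ∨ q)) = {s3, s5, s6}, add states in Sat(q) with some successor in Z. Already a fixed point.
Sat(E[q U (b ∨ q)]) = {s3, s5, s6}
Sat(AX E[q U (b ∨ q)]) = {s : every successor in {s3, s5, s6}} = {s4}
s5 ∉ Sat(AX E[q U (b ∨ q)]) = {s4}, so the formula does not hold at s5.

No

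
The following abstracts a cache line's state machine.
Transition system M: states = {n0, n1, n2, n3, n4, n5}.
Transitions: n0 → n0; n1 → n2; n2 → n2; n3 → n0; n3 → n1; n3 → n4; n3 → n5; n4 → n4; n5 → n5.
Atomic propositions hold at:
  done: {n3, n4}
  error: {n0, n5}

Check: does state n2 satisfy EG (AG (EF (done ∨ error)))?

No

Sat(done ∨ error) = {n0, n3, n4, n5}
EF (done ∨ error): least fixpoint, start Z0 = {n0, n3, n4, n5}, add states with some successor in Z. Already a fixed point.
Sat(EF (done ∨ error)) = {n0, n3, n4, n5}
AG (EF (done ∨ error)): greatest fixpoint, start Z0 = {n0, n3, n4, n5}, keep only states in Sat with every successor in Z. Z1 = {n0, n4, n5}; fixed.
Sat(AG (EF (done ∨ error))) = {n0, n4, n5}
EG (AG (EF (done ∨ error))): greatest fixpoint, start Z0 = {n0, n4, n5}, keep only states in Sat with some successor in Z. Already a fixed point.
Sat(EG (AG (EF (done ∨ error)))) = {n0, n4, n5}
n2 ∉ Sat(EG (AG (EF (done ∨ error)))) = {n0, n4, n5}, so the formula does not hold at n2.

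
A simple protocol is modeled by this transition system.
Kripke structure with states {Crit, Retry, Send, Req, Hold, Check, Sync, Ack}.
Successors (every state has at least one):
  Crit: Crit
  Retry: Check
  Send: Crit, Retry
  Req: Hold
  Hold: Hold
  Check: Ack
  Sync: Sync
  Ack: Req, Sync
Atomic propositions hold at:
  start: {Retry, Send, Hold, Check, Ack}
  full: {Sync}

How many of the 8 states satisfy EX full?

Sat(EX full) = {s : some successor in {Sync}} = {Sync, Ack}
|Sat(EX full)| = |{Sync, Ack}| = 2.

2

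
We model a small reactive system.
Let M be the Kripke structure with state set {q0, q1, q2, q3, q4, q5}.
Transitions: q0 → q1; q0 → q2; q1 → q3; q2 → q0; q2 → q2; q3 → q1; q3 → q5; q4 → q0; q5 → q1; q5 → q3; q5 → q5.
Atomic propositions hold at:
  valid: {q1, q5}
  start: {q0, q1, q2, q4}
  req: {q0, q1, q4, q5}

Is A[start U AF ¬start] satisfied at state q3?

Sat(¬start) = {q3, q5}
AF ¬start: least fixpoint, start Z0 = {q3, q5}, add states with every successor in Z. Z1 = {q1, q3, q5}; fixed.
Sat(AF ¬start) = {q1, q3, q5}
A[start U AF ¬start]: least fixpoint, start Z0 = Sat(AF ¬start) = {q1, q3, q5}, add states in Sat(start) with every successor in Z. Already a fixed point.
Sat(A[start U AF ¬start]) = {q1, q3, q5}
q3 ∈ Sat(A[start U AF ¬start]) = {q1, q3, q5}, so the formula holds at q3.

Yes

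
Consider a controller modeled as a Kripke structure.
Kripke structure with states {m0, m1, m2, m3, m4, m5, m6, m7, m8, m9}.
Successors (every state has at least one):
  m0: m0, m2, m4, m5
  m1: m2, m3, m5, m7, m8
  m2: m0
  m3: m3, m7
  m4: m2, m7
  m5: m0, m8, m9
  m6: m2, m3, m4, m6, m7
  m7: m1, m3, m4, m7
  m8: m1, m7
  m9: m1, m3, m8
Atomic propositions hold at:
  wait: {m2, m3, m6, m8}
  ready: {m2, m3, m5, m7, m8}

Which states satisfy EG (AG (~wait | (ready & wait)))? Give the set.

{m0, m1, m2, m3, m4, m5, m7, m8, m9}

Sat(~wait) = {m0, m1, m4, m5, m7, m9}
Sat(ready & wait) = {m2, m3, m8}
Sat(~wait | (ready & wait)) = {m0, m1, m2, m3, m4, m5, m7, m8, m9}
AG (~wait | (ready & wait)): greatest fixpoint, start Z0 = {m0, m1, m2, m3, m4, m5, m7, m8, m9}, keep only states in Sat with every successor in Z. Already a fixed point.
Sat(AG (~wait | (ready & wait))) = {m0, m1, m2, m3, m4, m5, m7, m8, m9}
EG (AG (~wait | (ready & wait))): greatest fixpoint, start Z0 = {m0, m1, m2, m3, m4, m5, m7, m8, m9}, keep only states in Sat with some successor in Z. Already a fixed point.
Sat(EG (AG (~wait | (ready & wait)))) = {m0, m1, m2, m3, m4, m5, m7, m8, m9}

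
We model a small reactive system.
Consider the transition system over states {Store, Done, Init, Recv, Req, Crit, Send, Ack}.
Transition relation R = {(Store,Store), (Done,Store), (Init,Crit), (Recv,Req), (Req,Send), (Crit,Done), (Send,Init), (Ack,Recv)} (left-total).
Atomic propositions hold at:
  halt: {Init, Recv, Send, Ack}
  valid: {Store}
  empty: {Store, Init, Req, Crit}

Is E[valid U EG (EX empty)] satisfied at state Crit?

No

Sat(EX empty) = {s : some successor in {Store, Init, Req, Crit}} = {Store, Done, Init, Recv, Send}
EG (EX empty): greatest fixpoint, start Z0 = {Store, Done, Init, Recv, Send}, keep only states in Sat with some successor in Z. Z1 = {Store, Done, Send}; Z2 = {Store, Done}; fixed.
Sat(EG (EX empty)) = {Store, Done}
E[valid U EG (EX empty)]: least fixpoint, start Z0 = Sat(EG (EX empty)) = {Store, Done}, add states in Sat(valid) with some successor in Z. Already a fixed point.
Sat(E[valid U EG (EX empty)]) = {Store, Done}
Crit ∉ Sat(E[valid U EG (EX empty)]) = {Store, Done}, so the formula does not hold at Crit.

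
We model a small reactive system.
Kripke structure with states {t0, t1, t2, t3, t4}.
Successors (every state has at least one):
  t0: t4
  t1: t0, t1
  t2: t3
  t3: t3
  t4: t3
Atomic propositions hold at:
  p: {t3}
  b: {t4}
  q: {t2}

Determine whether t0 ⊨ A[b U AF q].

No

AF q: least fixpoint, start Z0 = {t2}, add states with every successor in Z. Already a fixed point.
Sat(AF q) = {t2}
A[b U AF q]: least fixpoint, start Z0 = Sat(AF q) = {t2}, add states in Sat(b) with every successor in Z. Already a fixed point.
Sat(A[b U AF q]) = {t2}
t0 ∉ Sat(A[b U AF q]) = {t2}, so the formula does not hold at t0.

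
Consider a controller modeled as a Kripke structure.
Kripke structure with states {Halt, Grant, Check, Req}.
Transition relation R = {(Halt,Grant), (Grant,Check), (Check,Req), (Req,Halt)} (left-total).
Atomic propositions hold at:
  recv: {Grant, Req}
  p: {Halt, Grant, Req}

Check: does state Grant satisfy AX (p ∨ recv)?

No

Sat(p ∨ recv) = {Halt, Grant, Req}
Sat(AX (p ∨ recv)) = {s : every successor in {Halt, Grant, Req}} = {Halt, Check, Req}
Grant ∉ Sat(AX (p ∨ recv)) = {Halt, Check, Req}, so the formula does not hold at Grant.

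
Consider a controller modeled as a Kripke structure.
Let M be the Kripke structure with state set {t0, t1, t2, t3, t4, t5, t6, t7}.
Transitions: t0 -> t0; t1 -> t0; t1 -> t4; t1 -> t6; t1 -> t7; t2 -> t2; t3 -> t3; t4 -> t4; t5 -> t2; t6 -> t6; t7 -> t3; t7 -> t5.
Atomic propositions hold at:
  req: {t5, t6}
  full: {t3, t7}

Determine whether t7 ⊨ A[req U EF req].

Yes

EF req: least fixpoint, start Z0 = {t5, t6}, add states with some successor in Z. Z1 = {t1, t5, t6, t7}; fixed.
Sat(EF req) = {t1, t5, t6, t7}
A[req U EF req]: least fixpoint, start Z0 = Sat(EF req) = {t1, t5, t6, t7}, add states in Sat(req) with every successor in Z. Already a fixed point.
Sat(A[req U EF req]) = {t1, t5, t6, t7}
t7 ∈ Sat(A[req U EF req]) = {t1, t5, t6, t7}, so the formula holds at t7.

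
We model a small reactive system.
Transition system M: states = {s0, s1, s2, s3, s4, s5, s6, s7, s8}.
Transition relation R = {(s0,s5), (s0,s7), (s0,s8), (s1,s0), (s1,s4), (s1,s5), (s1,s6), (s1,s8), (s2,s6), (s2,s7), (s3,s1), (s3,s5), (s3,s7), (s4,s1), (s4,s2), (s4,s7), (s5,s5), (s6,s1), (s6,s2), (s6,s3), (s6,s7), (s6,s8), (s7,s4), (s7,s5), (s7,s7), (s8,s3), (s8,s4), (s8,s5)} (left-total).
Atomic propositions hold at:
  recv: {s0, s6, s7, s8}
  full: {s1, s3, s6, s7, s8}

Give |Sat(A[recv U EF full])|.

8

EF full: least fixpoint, start Z0 = {s1, s3, s6, s7, s8}, add states with some successor in Z. Z1 = {s0, s1, s2, s3, s4, s6, s7, s8}; fixed.
Sat(EF full) = {s0, s1, s2, s3, s4, s6, s7, s8}
A[recv U EF full]: least fixpoint, start Z0 = Sat(EF full) = {s0, s1, s2, s3, s4, s6, s7, s8}, add states in Sat(recv) with every successor in Z. Already a fixed point.
Sat(A[recv U EF full]) = {s0, s1, s2, s3, s4, s6, s7, s8}
|Sat(A[recv U EF full])| = |{s0, s1, s2, s3, s4, s6, s7, s8}| = 8.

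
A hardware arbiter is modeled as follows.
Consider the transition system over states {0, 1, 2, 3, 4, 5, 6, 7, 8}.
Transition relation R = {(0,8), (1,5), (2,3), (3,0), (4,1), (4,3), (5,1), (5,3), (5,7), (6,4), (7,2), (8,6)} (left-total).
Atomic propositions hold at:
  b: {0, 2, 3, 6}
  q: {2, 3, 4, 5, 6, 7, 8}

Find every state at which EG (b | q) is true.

{0, 2, 3, 4, 5, 6, 7, 8}

Sat(b | q) = {0, 2, 3, 4, 5, 6, 7, 8}
EG (b | q): greatest fixpoint, start Z0 = {0, 2, 3, 4, 5, 6, 7, 8}, keep only states in Sat with some successor in Z. Already a fixed point.
Sat(EG (b | q)) = {0, 2, 3, 4, 5, 6, 7, 8}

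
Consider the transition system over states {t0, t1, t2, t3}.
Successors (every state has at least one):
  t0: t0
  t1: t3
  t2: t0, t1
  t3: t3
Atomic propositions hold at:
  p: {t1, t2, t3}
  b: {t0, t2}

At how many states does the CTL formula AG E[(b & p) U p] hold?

2

Sat(b & p) = {t2}
E[(b & p) U p]: least fixpoint, start Z0 = Sat(p) = {t1, t2, t3}, add states in Sat(b & p) with some successor in Z. Already a fixed point.
Sat(E[(b & p) U p]) = {t1, t2, t3}
AG E[(b & p) U p]: greatest fixpoint, start Z0 = {t1, t2, t3}, keep only states in Sat with every successor in Z. Z1 = {t1, t3}; fixed.
Sat(AG E[(b & p) U p]) = {t1, t3}
|Sat(AG E[(b & p) U p])| = |{t1, t3}| = 2.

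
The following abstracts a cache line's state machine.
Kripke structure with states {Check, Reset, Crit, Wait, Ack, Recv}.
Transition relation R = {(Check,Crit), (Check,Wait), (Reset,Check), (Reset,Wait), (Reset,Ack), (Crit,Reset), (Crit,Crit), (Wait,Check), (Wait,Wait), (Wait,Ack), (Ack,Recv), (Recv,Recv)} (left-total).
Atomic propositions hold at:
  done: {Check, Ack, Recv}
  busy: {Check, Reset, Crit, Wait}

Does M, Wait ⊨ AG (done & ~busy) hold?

No

Sat(~busy) = {Ack, Recv}
Sat(done & ~busy) = {Ack, Recv}
AG (done & ~busy): greatest fixpoint, start Z0 = {Ack, Recv}, keep only states in Sat with every successor in Z. Already a fixed point.
Sat(AG (done & ~busy)) = {Ack, Recv}
Wait ∉ Sat(AG (done & ~busy)) = {Ack, Recv}, so the formula does not hold at Wait.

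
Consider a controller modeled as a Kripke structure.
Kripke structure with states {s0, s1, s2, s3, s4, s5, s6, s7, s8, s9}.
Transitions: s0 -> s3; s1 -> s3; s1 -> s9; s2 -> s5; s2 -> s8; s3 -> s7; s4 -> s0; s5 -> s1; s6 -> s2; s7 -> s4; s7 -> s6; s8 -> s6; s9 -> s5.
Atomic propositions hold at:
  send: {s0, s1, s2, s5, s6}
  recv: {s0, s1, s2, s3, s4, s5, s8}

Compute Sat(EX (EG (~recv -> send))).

{s2, s6, s7, s8}

Sat(~recv) = {s6, s7, s9}
Sat(~recv -> send) = {s0, s1, s2, s3, s4, s5, s6, s8}
EG (~recv -> send): greatest fixpoint, start Z0 = {s0, s1, s2, s3, s4, s5, s6, s8}, keep only states in Sat with some successor in Z. Z1 = {s0, s1, s2, s4, s5, s6, s8}; Z2 = {s2, s4, s5, s6, s8}; Z3 = {s2, s6, s8}; fixed.
Sat(EG (~recv -> send)) = {s2, s6, s8}
Sat(EX (EG (~recv -> send))) = {s : some successor in {s2, s6, s8}} = {s2, s6, s7, s8}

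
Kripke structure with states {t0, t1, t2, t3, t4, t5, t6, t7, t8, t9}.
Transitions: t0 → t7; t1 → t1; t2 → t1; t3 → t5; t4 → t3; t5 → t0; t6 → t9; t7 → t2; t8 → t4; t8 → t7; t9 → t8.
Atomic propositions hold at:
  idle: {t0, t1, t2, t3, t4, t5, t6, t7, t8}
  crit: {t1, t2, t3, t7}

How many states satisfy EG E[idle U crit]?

8

E[idle U crit]: least fixpoint, start Z0 = Sat(crit) = {t1, t2, t3, t7}, add states in Sat(idle) with some successor in Z. Z1 = {t0, t1, t2, t3, t4, t7, t8}; Z2 = {t0, t1, t2, t3, t4, t5, t7, t8}; fixed.
Sat(E[idle U crit]) = {t0, t1, t2, t3, t4, t5, t7, t8}
EG E[idle U crit]: greatest fixpoint, start Z0 = {t0, t1, t2, t3, t4, t5, t7, t8}, keep only states in Sat with some successor in Z. Already a fixed point.
Sat(EG E[idle U crit]) = {t0, t1, t2, t3, t4, t5, t7, t8}
|Sat(EG E[idle U crit])| = |{t0, t1, t2, t3, t4, t5, t7, t8}| = 8.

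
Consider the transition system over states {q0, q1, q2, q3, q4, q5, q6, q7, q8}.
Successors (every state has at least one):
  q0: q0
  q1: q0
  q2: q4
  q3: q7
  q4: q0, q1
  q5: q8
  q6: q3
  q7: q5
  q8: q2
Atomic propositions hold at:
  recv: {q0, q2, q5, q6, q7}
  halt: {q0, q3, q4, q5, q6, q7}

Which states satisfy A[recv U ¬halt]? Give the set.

Sat(¬halt) = {q1, q2, q8}
A[recv U ¬halt]: least fixpoint, start Z0 = Sat(¬halt) = {q1, q2, q8}, add states in Sat(recv) with every successor in Z. Z1 = {q1, q2, q5, q8}; Z2 = {q1, q2, q5, q7, q8}; fixed.
Sat(A[recv U ¬halt]) = {q1, q2, q5, q7, q8}

{q1, q2, q5, q7, q8}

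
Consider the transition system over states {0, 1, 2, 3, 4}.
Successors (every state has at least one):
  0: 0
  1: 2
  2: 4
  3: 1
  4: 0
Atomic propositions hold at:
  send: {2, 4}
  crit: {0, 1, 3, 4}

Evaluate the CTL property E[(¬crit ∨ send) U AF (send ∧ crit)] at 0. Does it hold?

Sat(¬crit) = {2}
Sat(¬crit ∨ send) = {2, 4}
Sat(send ∧ crit) = {4}
AF (send ∧ crit): least fixpoint, start Z0 = {4}, add states with every successor in Z. Z1 = {2, 4}; Z2 = {1, 2, 4}; Z3 = {1, 2, 3, 4}; fixed.
Sat(AF (send ∧ crit)) = {1, 2, 3, 4}
E[(¬crit ∨ send) U AF (send ∧ crit)]: least fixpoint, start Z0 = Sat(AF (send ∧ crit)) = {1, 2, 3, 4}, add states in Sat(¬crit ∨ send) with some successor in Z. Already a fixed point.
Sat(E[(¬crit ∨ send) U AF (send ∧ crit)]) = {1, 2, 3, 4}
0 ∉ Sat(E[(¬crit ∨ send) U AF (send ∧ crit)]) = {1, 2, 3, 4}, so the formula does not hold at 0.

No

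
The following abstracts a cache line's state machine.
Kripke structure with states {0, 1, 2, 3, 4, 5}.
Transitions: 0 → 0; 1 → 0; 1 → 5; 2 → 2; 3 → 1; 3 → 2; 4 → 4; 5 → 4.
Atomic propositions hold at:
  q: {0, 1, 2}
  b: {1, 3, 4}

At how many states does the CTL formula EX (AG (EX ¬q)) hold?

Sat(¬q) = {3, 4, 5}
Sat(EX ¬q) = {s : some successor in {3, 4, 5}} = {1, 4, 5}
AG (EX ¬q): greatest fixpoint, start Z0 = {1, 4, 5}, keep only states in Sat with every successor in Z. Z1 = {4, 5}; fixed.
Sat(AG (EX ¬q)) = {4, 5}
Sat(EX (AG (EX ¬q))) = {s : some successor in {4, 5}} = {1, 4, 5}
|Sat(EX (AG (EX ¬q)))| = |{1, 4, 5}| = 3.

3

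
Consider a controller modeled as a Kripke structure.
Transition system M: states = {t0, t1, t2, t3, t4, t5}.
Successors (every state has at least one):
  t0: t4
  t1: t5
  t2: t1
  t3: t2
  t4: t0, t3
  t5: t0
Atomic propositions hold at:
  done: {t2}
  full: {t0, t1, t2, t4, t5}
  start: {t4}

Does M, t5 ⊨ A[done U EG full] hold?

Yes

EG full: greatest fixpoint, start Z0 = {t0, t1, t2, t4, t5}, keep only states in Sat with some successor in Z. Already a fixed point.
Sat(EG full) = {t0, t1, t2, t4, t5}
A[done U EG full]: least fixpoint, start Z0 = Sat(EG full) = {t0, t1, t2, t4, t5}, add states in Sat(done) with every successor in Z. Already a fixed point.
Sat(A[done U EG full]) = {t0, t1, t2, t4, t5}
t5 ∈ Sat(A[done U EG full]) = {t0, t1, t2, t4, t5}, so the formula holds at t5.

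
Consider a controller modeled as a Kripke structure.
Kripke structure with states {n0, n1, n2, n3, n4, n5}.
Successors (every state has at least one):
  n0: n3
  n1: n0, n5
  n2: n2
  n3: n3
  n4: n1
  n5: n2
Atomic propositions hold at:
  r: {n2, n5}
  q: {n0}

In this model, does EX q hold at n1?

Sat(EX q) = {s : some successor in {n0}} = {n1}
n1 ∈ Sat(EX q) = {n1}, so the formula holds at n1.

Yes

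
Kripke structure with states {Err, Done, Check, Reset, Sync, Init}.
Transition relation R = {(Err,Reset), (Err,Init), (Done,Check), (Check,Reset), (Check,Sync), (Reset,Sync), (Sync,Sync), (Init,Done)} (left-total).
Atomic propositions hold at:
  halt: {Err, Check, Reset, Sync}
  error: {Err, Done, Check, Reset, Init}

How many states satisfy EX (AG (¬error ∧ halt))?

Sat(¬error) = {Sync}
Sat(¬error ∧ halt) = {Sync}
AG (¬error ∧ halt): greatest fixpoint, start Z0 = {Sync}, keep only states in Sat with every successor in Z. Already a fixed point.
Sat(AG (¬error ∧ halt)) = {Sync}
Sat(EX (AG (¬error ∧ halt))) = {s : some successor in {Sync}} = {Check, Reset, Sync}
|Sat(EX (AG (¬error ∧ halt)))| = |{Check, Reset, Sync}| = 3.

3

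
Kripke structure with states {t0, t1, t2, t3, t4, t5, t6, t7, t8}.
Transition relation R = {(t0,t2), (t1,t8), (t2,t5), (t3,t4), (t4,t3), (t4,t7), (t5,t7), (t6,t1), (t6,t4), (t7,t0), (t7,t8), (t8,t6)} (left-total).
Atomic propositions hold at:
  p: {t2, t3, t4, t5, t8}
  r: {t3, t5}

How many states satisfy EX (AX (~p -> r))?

4

Sat(~p) = {t0, t1, t6, t7}
Sat(~p -> r) = {t2, t3, t4, t5, t8}
Sat(AX (~p -> r)) = {s : every successor in {t2, t3, t4, t5, t8}} = {t0, t1, t2, t3}
Sat(EX (AX (~p -> r))) = {s : some successor in {t0, t1, t2, t3}} = {t0, t4, t6, t7}
|Sat(EX (AX (~p -> r)))| = |{t0, t4, t6, t7}| = 4.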